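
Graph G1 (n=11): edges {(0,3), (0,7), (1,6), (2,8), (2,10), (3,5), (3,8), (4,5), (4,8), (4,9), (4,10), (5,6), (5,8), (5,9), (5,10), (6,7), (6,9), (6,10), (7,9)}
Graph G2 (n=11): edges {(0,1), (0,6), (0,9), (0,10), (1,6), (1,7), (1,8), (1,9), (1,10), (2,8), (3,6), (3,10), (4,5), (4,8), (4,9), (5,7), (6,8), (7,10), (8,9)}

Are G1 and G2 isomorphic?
Yes, isomorphic

The graphs are isomorphic.
One valid mapping φ: V(G1) → V(G2): 0→5, 1→2, 2→3, 3→7, 4→0, 5→1, 6→8, 7→4, 8→10, 9→9, 10→6

Verify φ preserves adjacency — for each edge of G1, its image is an edge of G2:
  (0,3) → (φ(0),φ(3)) = (5,7) ∈ E(G2) ✓
  (0,7) → (φ(0),φ(7)) = (4,5) ∈ E(G2) ✓
  (1,6) → (φ(1),φ(6)) = (2,8) ∈ E(G2) ✓
  (2,8) → (φ(2),φ(8)) = (3,10) ∈ E(G2) ✓
  (2,10) → (φ(2),φ(10)) = (3,6) ∈ E(G2) ✓
  (3,5) → (φ(3),φ(5)) = (1,7) ∈ E(G2) ✓
  (3,8) → (φ(3),φ(8)) = (7,10) ∈ E(G2) ✓
  (4,5) → (φ(4),φ(5)) = (0,1) ∈ E(G2) ✓
  (4,8) → (φ(4),φ(8)) = (0,10) ∈ E(G2) ✓
  (4,9) → (φ(4),φ(9)) = (0,9) ∈ E(G2) ✓
  (4,10) → (φ(4),φ(10)) = (0,6) ∈ E(G2) ✓
  (5,6) → (φ(5),φ(6)) = (1,8) ∈ E(G2) ✓
  (5,8) → (φ(5),φ(8)) = (1,10) ∈ E(G2) ✓
  (5,9) → (φ(5),φ(9)) = (1,9) ∈ E(G2) ✓
  (5,10) → (φ(5),φ(10)) = (1,6) ∈ E(G2) ✓
  (6,7) → (φ(6),φ(7)) = (4,8) ∈ E(G2) ✓
  (6,9) → (φ(6),φ(9)) = (8,9) ∈ E(G2) ✓
  (6,10) → (φ(6),φ(10)) = (6,8) ∈ E(G2) ✓
  (7,9) → (φ(7),φ(9)) = (4,9) ∈ E(G2) ✓
All 19 edges of G1 map to edges of G2, and |E(G1)| = |E(G2)| = 19, so φ is a bijection on edges as well as vertices. Hence G1 ≅ G2.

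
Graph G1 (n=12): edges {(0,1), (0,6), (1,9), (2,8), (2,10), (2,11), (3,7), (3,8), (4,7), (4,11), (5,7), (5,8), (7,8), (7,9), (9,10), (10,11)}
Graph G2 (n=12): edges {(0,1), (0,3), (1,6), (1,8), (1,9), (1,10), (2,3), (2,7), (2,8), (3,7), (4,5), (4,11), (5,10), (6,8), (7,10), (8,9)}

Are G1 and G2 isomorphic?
Yes, isomorphic

The graphs are isomorphic.
One valid mapping φ: V(G1) → V(G2): 0→4, 1→5, 2→2, 3→6, 4→0, 5→9, 6→11, 7→1, 8→8, 9→10, 10→7, 11→3

Verify φ preserves adjacency — for each edge of G1, its image is an edge of G2:
  (0,1) → (φ(0),φ(1)) = (4,5) ∈ E(G2) ✓
  (0,6) → (φ(0),φ(6)) = (4,11) ∈ E(G2) ✓
  (1,9) → (φ(1),φ(9)) = (5,10) ∈ E(G2) ✓
  (2,8) → (φ(2),φ(8)) = (2,8) ∈ E(G2) ✓
  (2,10) → (φ(2),φ(10)) = (2,7) ∈ E(G2) ✓
  (2,11) → (φ(2),φ(11)) = (2,3) ∈ E(G2) ✓
  (3,7) → (φ(3),φ(7)) = (1,6) ∈ E(G2) ✓
  (3,8) → (φ(3),φ(8)) = (6,8) ∈ E(G2) ✓
  (4,7) → (φ(4),φ(7)) = (0,1) ∈ E(G2) ✓
  (4,11) → (φ(4),φ(11)) = (0,3) ∈ E(G2) ✓
  (5,7) → (φ(5),φ(7)) = (1,9) ∈ E(G2) ✓
  (5,8) → (φ(5),φ(8)) = (8,9) ∈ E(G2) ✓
  (7,8) → (φ(7),φ(8)) = (1,8) ∈ E(G2) ✓
  (7,9) → (φ(7),φ(9)) = (1,10) ∈ E(G2) ✓
  (9,10) → (φ(9),φ(10)) = (7,10) ∈ E(G2) ✓
  (10,11) → (φ(10),φ(11)) = (3,7) ∈ E(G2) ✓
All 16 edges of G1 map to edges of G2, and |E(G1)| = |E(G2)| = 16, so φ is a bijection on edges as well as vertices. Hence G1 ≅ G2.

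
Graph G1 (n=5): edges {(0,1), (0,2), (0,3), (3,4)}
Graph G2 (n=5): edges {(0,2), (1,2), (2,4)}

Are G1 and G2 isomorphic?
No, not isomorphic

The graphs are NOT isomorphic.

Connected components of G1: 1 component(s) with vertex sets [[0, 1, 2, 3, 4]], sizes [5].
Connected components of G2: 2 component(s) with vertex sets [[3], [0, 1, 2, 4]], sizes [1, 4].
The number of connected components (and the multiset of component sizes) is an isomorphism invariant — an isomorphism maps each component of G1 bijectively onto a component of G2. Since G1 has 1 component(s) and G2 has 2, they cannot be isomorphic.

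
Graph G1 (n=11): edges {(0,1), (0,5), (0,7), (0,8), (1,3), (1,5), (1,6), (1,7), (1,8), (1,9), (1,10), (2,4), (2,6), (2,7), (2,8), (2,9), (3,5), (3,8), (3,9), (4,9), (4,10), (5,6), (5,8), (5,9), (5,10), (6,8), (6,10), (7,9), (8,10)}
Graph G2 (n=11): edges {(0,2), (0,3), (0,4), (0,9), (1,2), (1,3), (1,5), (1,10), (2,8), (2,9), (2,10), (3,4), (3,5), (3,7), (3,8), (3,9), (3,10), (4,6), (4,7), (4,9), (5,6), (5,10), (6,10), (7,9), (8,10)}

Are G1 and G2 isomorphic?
No, not isomorphic

The graphs are NOT isomorphic.

Degrees in G1: deg(0)=4, deg(1)=8, deg(2)=5, deg(3)=4, deg(4)=3, deg(5)=7, deg(6)=5, deg(7)=4, deg(8)=7, deg(9)=6, deg(10)=5.
Sorted degree sequence of G1: [8, 7, 7, 6, 5, 5, 5, 4, 4, 4, 3].
Degrees in G2: deg(0)=4, deg(1)=4, deg(2)=5, deg(3)=8, deg(4)=5, deg(5)=4, deg(6)=3, deg(7)=3, deg(8)=3, deg(9)=5, deg(10)=6.
Sorted degree sequence of G2: [8, 6, 5, 5, 5, 4, 4, 4, 3, 3, 3].
The (sorted) degree sequence is an isomorphism invariant, so since G1 and G2 have different degree sequences they cannot be isomorphic.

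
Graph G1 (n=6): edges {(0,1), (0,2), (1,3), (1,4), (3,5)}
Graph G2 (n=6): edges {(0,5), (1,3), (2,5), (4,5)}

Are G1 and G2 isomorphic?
No, not isomorphic

The graphs are NOT isomorphic.

Degrees in G1: deg(0)=2, deg(1)=3, deg(2)=1, deg(3)=2, deg(4)=1, deg(5)=1.
Sorted degree sequence of G1: [3, 2, 2, 1, 1, 1].
Degrees in G2: deg(0)=1, deg(1)=1, deg(2)=1, deg(3)=1, deg(4)=1, deg(5)=3.
Sorted degree sequence of G2: [3, 1, 1, 1, 1, 1].
The (sorted) degree sequence is an isomorphism invariant, so since G1 and G2 have different degree sequences they cannot be isomorphic.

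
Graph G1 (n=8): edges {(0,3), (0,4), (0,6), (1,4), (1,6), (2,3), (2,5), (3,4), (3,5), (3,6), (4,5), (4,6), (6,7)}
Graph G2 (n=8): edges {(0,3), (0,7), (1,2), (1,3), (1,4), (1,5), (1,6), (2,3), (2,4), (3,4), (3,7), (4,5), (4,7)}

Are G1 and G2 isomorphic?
Yes, isomorphic

The graphs are isomorphic.
One valid mapping φ: V(G1) → V(G2): 0→2, 1→5, 2→0, 3→3, 4→4, 5→7, 6→1, 7→6

Verify φ preserves adjacency — for each edge of G1, its image is an edge of G2:
  (0,3) → (φ(0),φ(3)) = (2,3) ∈ E(G2) ✓
  (0,4) → (φ(0),φ(4)) = (2,4) ∈ E(G2) ✓
  (0,6) → (φ(0),φ(6)) = (1,2) ∈ E(G2) ✓
  (1,4) → (φ(1),φ(4)) = (4,5) ∈ E(G2) ✓
  (1,6) → (φ(1),φ(6)) = (1,5) ∈ E(G2) ✓
  (2,3) → (φ(2),φ(3)) = (0,3) ∈ E(G2) ✓
  (2,5) → (φ(2),φ(5)) = (0,7) ∈ E(G2) ✓
  (3,4) → (φ(3),φ(4)) = (3,4) ∈ E(G2) ✓
  (3,5) → (φ(3),φ(5)) = (3,7) ∈ E(G2) ✓
  (3,6) → (φ(3),φ(6)) = (1,3) ∈ E(G2) ✓
  (4,5) → (φ(4),φ(5)) = (4,7) ∈ E(G2) ✓
  (4,6) → (φ(4),φ(6)) = (1,4) ∈ E(G2) ✓
  (6,7) → (φ(6),φ(7)) = (1,6) ∈ E(G2) ✓
All 13 edges of G1 map to edges of G2, and |E(G1)| = |E(G2)| = 13, so φ is a bijection on edges as well as vertices. Hence G1 ≅ G2.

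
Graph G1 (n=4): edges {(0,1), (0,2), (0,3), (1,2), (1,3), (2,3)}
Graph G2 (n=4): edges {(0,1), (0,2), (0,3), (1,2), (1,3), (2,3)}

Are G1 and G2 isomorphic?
Yes, isomorphic

The graphs are isomorphic.
One valid mapping φ: V(G1) → V(G2): 0→0, 1→2, 2→1, 3→3

Verify φ preserves adjacency — for each edge of G1, its image is an edge of G2:
  (0,1) → (φ(0),φ(1)) = (0,2) ∈ E(G2) ✓
  (0,2) → (φ(0),φ(2)) = (0,1) ∈ E(G2) ✓
  (0,3) → (φ(0),φ(3)) = (0,3) ∈ E(G2) ✓
  (1,2) → (φ(1),φ(2)) = (1,2) ∈ E(G2) ✓
  (1,3) → (φ(1),φ(3)) = (2,3) ∈ E(G2) ✓
  (2,3) → (φ(2),φ(3)) = (1,3) ∈ E(G2) ✓
All 6 edges of G1 map to edges of G2, and |E(G1)| = |E(G2)| = 6, so φ is a bijection on edges as well as vertices. Hence G1 ≅ G2.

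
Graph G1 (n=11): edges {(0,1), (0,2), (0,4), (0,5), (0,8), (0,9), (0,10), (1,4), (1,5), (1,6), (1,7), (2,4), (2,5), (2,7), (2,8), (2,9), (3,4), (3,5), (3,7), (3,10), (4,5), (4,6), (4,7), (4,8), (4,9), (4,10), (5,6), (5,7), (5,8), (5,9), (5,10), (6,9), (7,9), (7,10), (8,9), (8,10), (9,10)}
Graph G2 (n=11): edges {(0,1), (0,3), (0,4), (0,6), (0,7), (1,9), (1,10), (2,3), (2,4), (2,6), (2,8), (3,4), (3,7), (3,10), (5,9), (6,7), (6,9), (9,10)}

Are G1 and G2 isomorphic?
No, not isomorphic

The graphs are NOT isomorphic.

Counting triangles (3-cliques): G1 has 55, G2 has 5.
Triangle count is an isomorphism invariant, so differing triangle counts rule out isomorphism.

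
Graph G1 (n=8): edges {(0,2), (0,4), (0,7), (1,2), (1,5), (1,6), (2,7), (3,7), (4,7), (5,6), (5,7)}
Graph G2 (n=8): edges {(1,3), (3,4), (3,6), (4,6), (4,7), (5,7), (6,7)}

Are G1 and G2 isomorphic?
No, not isomorphic

The graphs are NOT isomorphic.

Connected components of G1: 1 component(s) with vertex sets [[0, 1, 2, 3, 4, 5, 6, 7]], sizes [8].
Connected components of G2: 3 component(s) with vertex sets [[0], [2], [1, 3, 4, 5, 6, 7]], sizes [1, 1, 6].
The number of connected components (and the multiset of component sizes) is an isomorphism invariant — an isomorphism maps each component of G1 bijectively onto a component of G2. Since G1 has 1 component(s) and G2 has 3, they cannot be isomorphic.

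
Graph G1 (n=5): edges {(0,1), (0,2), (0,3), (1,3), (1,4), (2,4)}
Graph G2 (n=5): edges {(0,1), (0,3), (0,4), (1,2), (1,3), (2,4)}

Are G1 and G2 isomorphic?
Yes, isomorphic

The graphs are isomorphic.
One valid mapping φ: V(G1) → V(G2): 0→0, 1→1, 2→4, 3→3, 4→2

Verify φ preserves adjacency — for each edge of G1, its image is an edge of G2:
  (0,1) → (φ(0),φ(1)) = (0,1) ∈ E(G2) ✓
  (0,2) → (φ(0),φ(2)) = (0,4) ∈ E(G2) ✓
  (0,3) → (φ(0),φ(3)) = (0,3) ∈ E(G2) ✓
  (1,3) → (φ(1),φ(3)) = (1,3) ∈ E(G2) ✓
  (1,4) → (φ(1),φ(4)) = (1,2) ∈ E(G2) ✓
  (2,4) → (φ(2),φ(4)) = (2,4) ∈ E(G2) ✓
All 6 edges of G1 map to edges of G2, and |E(G1)| = |E(G2)| = 6, so φ is a bijection on edges as well as vertices. Hence G1 ≅ G2.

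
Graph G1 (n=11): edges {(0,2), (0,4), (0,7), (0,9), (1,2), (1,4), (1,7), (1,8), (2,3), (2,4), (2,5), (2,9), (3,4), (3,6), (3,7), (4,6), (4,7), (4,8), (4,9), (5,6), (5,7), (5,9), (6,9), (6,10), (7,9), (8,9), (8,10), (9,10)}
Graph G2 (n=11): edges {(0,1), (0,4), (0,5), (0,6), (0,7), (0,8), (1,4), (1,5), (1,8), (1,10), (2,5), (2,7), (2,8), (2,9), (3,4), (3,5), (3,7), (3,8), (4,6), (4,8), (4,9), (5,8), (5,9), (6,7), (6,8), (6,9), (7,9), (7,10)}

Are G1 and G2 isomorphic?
No, not isomorphic

The graphs are NOT isomorphic.

Counting triangles (3-cliques): G1 has 20, G2 has 18.
Triangle count is an isomorphism invariant, so differing triangle counts rule out isomorphism.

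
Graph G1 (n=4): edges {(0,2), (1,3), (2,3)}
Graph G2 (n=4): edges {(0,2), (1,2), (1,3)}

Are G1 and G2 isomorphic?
Yes, isomorphic

The graphs are isomorphic.
One valid mapping φ: V(G1) → V(G2): 0→3, 1→0, 2→1, 3→2

Verify φ preserves adjacency — for each edge of G1, its image is an edge of G2:
  (0,2) → (φ(0),φ(2)) = (1,3) ∈ E(G2) ✓
  (1,3) → (φ(1),φ(3)) = (0,2) ∈ E(G2) ✓
  (2,3) → (φ(2),φ(3)) = (1,2) ∈ E(G2) ✓
All 3 edges of G1 map to edges of G2, and |E(G1)| = |E(G2)| = 3, so φ is a bijection on edges as well as vertices. Hence G1 ≅ G2.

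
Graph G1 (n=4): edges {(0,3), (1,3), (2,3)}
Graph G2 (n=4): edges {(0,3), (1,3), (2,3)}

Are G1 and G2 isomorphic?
Yes, isomorphic

The graphs are isomorphic.
One valid mapping φ: V(G1) → V(G2): 0→2, 1→1, 2→0, 3→3

Verify φ preserves adjacency — for each edge of G1, its image is an edge of G2:
  (0,3) → (φ(0),φ(3)) = (2,3) ∈ E(G2) ✓
  (1,3) → (φ(1),φ(3)) = (1,3) ∈ E(G2) ✓
  (2,3) → (φ(2),φ(3)) = (0,3) ∈ E(G2) ✓
All 3 edges of G1 map to edges of G2, and |E(G1)| = |E(G2)| = 3, so φ is a bijection on edges as well as vertices. Hence G1 ≅ G2.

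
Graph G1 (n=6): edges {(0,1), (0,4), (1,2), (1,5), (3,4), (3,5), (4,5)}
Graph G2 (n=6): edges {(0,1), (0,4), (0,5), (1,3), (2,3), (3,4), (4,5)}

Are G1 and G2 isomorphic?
Yes, isomorphic

The graphs are isomorphic.
One valid mapping φ: V(G1) → V(G2): 0→1, 1→3, 2→2, 3→5, 4→0, 5→4

Verify φ preserves adjacency — for each edge of G1, its image is an edge of G2:
  (0,1) → (φ(0),φ(1)) = (1,3) ∈ E(G2) ✓
  (0,4) → (φ(0),φ(4)) = (0,1) ∈ E(G2) ✓
  (1,2) → (φ(1),φ(2)) = (2,3) ∈ E(G2) ✓
  (1,5) → (φ(1),φ(5)) = (3,4) ∈ E(G2) ✓
  (3,4) → (φ(3),φ(4)) = (0,5) ∈ E(G2) ✓
  (3,5) → (φ(3),φ(5)) = (4,5) ∈ E(G2) ✓
  (4,5) → (φ(4),φ(5)) = (0,4) ∈ E(G2) ✓
All 7 edges of G1 map to edges of G2, and |E(G1)| = |E(G2)| = 7, so φ is a bijection on edges as well as vertices. Hence G1 ≅ G2.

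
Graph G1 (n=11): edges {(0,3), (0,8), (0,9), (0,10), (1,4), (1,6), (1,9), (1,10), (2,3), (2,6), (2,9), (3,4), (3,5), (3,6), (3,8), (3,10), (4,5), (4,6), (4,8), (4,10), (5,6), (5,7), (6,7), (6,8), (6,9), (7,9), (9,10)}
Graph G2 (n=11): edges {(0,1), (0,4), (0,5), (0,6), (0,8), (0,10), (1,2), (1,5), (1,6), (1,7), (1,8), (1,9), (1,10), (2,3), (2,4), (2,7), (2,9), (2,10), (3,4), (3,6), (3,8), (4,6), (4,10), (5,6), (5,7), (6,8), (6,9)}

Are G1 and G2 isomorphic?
Yes, isomorphic

The graphs are isomorphic.
One valid mapping φ: V(G1) → V(G2): 0→3, 1→10, 2→9, 3→6, 4→0, 5→5, 6→1, 7→7, 8→8, 9→2, 10→4

Verify φ preserves adjacency — for each edge of G1, its image is an edge of G2:
  (0,3) → (φ(0),φ(3)) = (3,6) ∈ E(G2) ✓
  (0,8) → (φ(0),φ(8)) = (3,8) ∈ E(G2) ✓
  (0,9) → (φ(0),φ(9)) = (2,3) ∈ E(G2) ✓
  (0,10) → (φ(0),φ(10)) = (3,4) ∈ E(G2) ✓
  (1,4) → (φ(1),φ(4)) = (0,10) ∈ E(G2) ✓
  (1,6) → (φ(1),φ(6)) = (1,10) ∈ E(G2) ✓
  (1,9) → (φ(1),φ(9)) = (2,10) ∈ E(G2) ✓
  (1,10) → (φ(1),φ(10)) = (4,10) ∈ E(G2) ✓
  (2,3) → (φ(2),φ(3)) = (6,9) ∈ E(G2) ✓
  (2,6) → (φ(2),φ(6)) = (1,9) ∈ E(G2) ✓
  (2,9) → (φ(2),φ(9)) = (2,9) ∈ E(G2) ✓
  (3,4) → (φ(3),φ(4)) = (0,6) ∈ E(G2) ✓
  (3,5) → (φ(3),φ(5)) = (5,6) ∈ E(G2) ✓
  (3,6) → (φ(3),φ(6)) = (1,6) ∈ E(G2) ✓
  (3,8) → (φ(3),φ(8)) = (6,8) ∈ E(G2) ✓
  (3,10) → (φ(3),φ(10)) = (4,6) ∈ E(G2) ✓
  (4,5) → (φ(4),φ(5)) = (0,5) ∈ E(G2) ✓
  (4,6) → (φ(4),φ(6)) = (0,1) ∈ E(G2) ✓
  (4,8) → (φ(4),φ(8)) = (0,8) ∈ E(G2) ✓
  (4,10) → (φ(4),φ(10)) = (0,4) ∈ E(G2) ✓
  (5,6) → (φ(5),φ(6)) = (1,5) ∈ E(G2) ✓
  (5,7) → (φ(5),φ(7)) = (5,7) ∈ E(G2) ✓
  (6,7) → (φ(6),φ(7)) = (1,7) ∈ E(G2) ✓
  (6,8) → (φ(6),φ(8)) = (1,8) ∈ E(G2) ✓
  (6,9) → (φ(6),φ(9)) = (1,2) ∈ E(G2) ✓
  (7,9) → (φ(7),φ(9)) = (2,7) ∈ E(G2) ✓
  (9,10) → (φ(9),φ(10)) = (2,4) ∈ E(G2) ✓
All 27 edges of G1 map to edges of G2, and |E(G1)| = |E(G2)| = 27, so φ is a bijection on edges as well as vertices. Hence G1 ≅ G2.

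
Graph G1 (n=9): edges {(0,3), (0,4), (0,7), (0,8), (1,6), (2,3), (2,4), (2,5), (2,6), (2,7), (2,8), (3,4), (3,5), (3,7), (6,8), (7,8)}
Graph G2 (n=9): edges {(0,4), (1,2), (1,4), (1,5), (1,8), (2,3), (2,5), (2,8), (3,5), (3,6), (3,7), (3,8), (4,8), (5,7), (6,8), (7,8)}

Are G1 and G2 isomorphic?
Yes, isomorphic

The graphs are isomorphic.
One valid mapping φ: V(G1) → V(G2): 0→5, 1→0, 2→8, 3→3, 4→7, 5→6, 6→4, 7→2, 8→1

Verify φ preserves adjacency — for each edge of G1, its image is an edge of G2:
  (0,3) → (φ(0),φ(3)) = (3,5) ∈ E(G2) ✓
  (0,4) → (φ(0),φ(4)) = (5,7) ∈ E(G2) ✓
  (0,7) → (φ(0),φ(7)) = (2,5) ∈ E(G2) ✓
  (0,8) → (φ(0),φ(8)) = (1,5) ∈ E(G2) ✓
  (1,6) → (φ(1),φ(6)) = (0,4) ∈ E(G2) ✓
  (2,3) → (φ(2),φ(3)) = (3,8) ∈ E(G2) ✓
  (2,4) → (φ(2),φ(4)) = (7,8) ∈ E(G2) ✓
  (2,5) → (φ(2),φ(5)) = (6,8) ∈ E(G2) ✓
  (2,6) → (φ(2),φ(6)) = (4,8) ∈ E(G2) ✓
  (2,7) → (φ(2),φ(7)) = (2,8) ∈ E(G2) ✓
  (2,8) → (φ(2),φ(8)) = (1,8) ∈ E(G2) ✓
  (3,4) → (φ(3),φ(4)) = (3,7) ∈ E(G2) ✓
  (3,5) → (φ(3),φ(5)) = (3,6) ∈ E(G2) ✓
  (3,7) → (φ(3),φ(7)) = (2,3) ∈ E(G2) ✓
  (6,8) → (φ(6),φ(8)) = (1,4) ∈ E(G2) ✓
  (7,8) → (φ(7),φ(8)) = (1,2) ∈ E(G2) ✓
All 16 edges of G1 map to edges of G2, and |E(G1)| = |E(G2)| = 16, so φ is a bijection on edges as well as vertices. Hence G1 ≅ G2.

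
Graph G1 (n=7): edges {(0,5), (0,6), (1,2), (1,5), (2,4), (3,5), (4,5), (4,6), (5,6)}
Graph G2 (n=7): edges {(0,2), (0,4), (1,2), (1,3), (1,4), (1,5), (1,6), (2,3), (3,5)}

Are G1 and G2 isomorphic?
Yes, isomorphic

The graphs are isomorphic.
One valid mapping φ: V(G1) → V(G2): 0→5, 1→4, 2→0, 3→6, 4→2, 5→1, 6→3

Verify φ preserves adjacency — for each edge of G1, its image is an edge of G2:
  (0,5) → (φ(0),φ(5)) = (1,5) ∈ E(G2) ✓
  (0,6) → (φ(0),φ(6)) = (3,5) ∈ E(G2) ✓
  (1,2) → (φ(1),φ(2)) = (0,4) ∈ E(G2) ✓
  (1,5) → (φ(1),φ(5)) = (1,4) ∈ E(G2) ✓
  (2,4) → (φ(2),φ(4)) = (0,2) ∈ E(G2) ✓
  (3,5) → (φ(3),φ(5)) = (1,6) ∈ E(G2) ✓
  (4,5) → (φ(4),φ(5)) = (1,2) ∈ E(G2) ✓
  (4,6) → (φ(4),φ(6)) = (2,3) ∈ E(G2) ✓
  (5,6) → (φ(5),φ(6)) = (1,3) ∈ E(G2) ✓
All 9 edges of G1 map to edges of G2, and |E(G1)| = |E(G2)| = 9, so φ is a bijection on edges as well as vertices. Hence G1 ≅ G2.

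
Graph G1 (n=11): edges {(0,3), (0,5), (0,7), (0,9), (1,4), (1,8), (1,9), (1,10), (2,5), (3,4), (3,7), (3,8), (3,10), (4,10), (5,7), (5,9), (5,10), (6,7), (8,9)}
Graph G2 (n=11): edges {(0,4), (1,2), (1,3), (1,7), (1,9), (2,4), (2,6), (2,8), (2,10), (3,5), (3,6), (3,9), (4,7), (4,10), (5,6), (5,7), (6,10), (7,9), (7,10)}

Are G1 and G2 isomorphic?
Yes, isomorphic

The graphs are isomorphic.
One valid mapping φ: V(G1) → V(G2): 0→10, 1→3, 2→8, 3→7, 4→9, 5→2, 6→0, 7→4, 8→5, 9→6, 10→1

Verify φ preserves adjacency — for each edge of G1, its image is an edge of G2:
  (0,3) → (φ(0),φ(3)) = (7,10) ∈ E(G2) ✓
  (0,5) → (φ(0),φ(5)) = (2,10) ∈ E(G2) ✓
  (0,7) → (φ(0),φ(7)) = (4,10) ∈ E(G2) ✓
  (0,9) → (φ(0),φ(9)) = (6,10) ∈ E(G2) ✓
  (1,4) → (φ(1),φ(4)) = (3,9) ∈ E(G2) ✓
  (1,8) → (φ(1),φ(8)) = (3,5) ∈ E(G2) ✓
  (1,9) → (φ(1),φ(9)) = (3,6) ∈ E(G2) ✓
  (1,10) → (φ(1),φ(10)) = (1,3) ∈ E(G2) ✓
  (2,5) → (φ(2),φ(5)) = (2,8) ∈ E(G2) ✓
  (3,4) → (φ(3),φ(4)) = (7,9) ∈ E(G2) ✓
  (3,7) → (φ(3),φ(7)) = (4,7) ∈ E(G2) ✓
  (3,8) → (φ(3),φ(8)) = (5,7) ∈ E(G2) ✓
  (3,10) → (φ(3),φ(10)) = (1,7) ∈ E(G2) ✓
  (4,10) → (φ(4),φ(10)) = (1,9) ∈ E(G2) ✓
  (5,7) → (φ(5),φ(7)) = (2,4) ∈ E(G2) ✓
  (5,9) → (φ(5),φ(9)) = (2,6) ∈ E(G2) ✓
  (5,10) → (φ(5),φ(10)) = (1,2) ∈ E(G2) ✓
  (6,7) → (φ(6),φ(7)) = (0,4) ∈ E(G2) ✓
  (8,9) → (φ(8),φ(9)) = (5,6) ∈ E(G2) ✓
All 19 edges of G1 map to edges of G2, and |E(G1)| = |E(G2)| = 19, so φ is a bijection on edges as well as vertices. Hence G1 ≅ G2.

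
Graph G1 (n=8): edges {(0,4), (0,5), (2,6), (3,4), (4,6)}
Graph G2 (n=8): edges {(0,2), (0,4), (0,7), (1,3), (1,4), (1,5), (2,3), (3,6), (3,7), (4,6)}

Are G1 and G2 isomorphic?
No, not isomorphic

The graphs are NOT isomorphic.

Connected components of G1: 3 component(s) with vertex sets [[1], [7], [0, 2, 3, 4, 5, 6]], sizes [1, 1, 6].
Connected components of G2: 1 component(s) with vertex sets [[0, 1, 2, 3, 4, 5, 6, 7]], sizes [8].
The number of connected components (and the multiset of component sizes) is an isomorphism invariant — an isomorphism maps each component of G1 bijectively onto a component of G2. Since G1 has 3 component(s) and G2 has 1, they cannot be isomorphic.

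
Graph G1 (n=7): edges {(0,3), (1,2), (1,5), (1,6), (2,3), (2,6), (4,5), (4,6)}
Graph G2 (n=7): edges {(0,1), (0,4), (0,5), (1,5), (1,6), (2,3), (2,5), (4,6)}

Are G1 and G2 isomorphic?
Yes, isomorphic

The graphs are isomorphic.
One valid mapping φ: V(G1) → V(G2): 0→3, 1→0, 2→5, 3→2, 4→6, 5→4, 6→1

Verify φ preserves adjacency — for each edge of G1, its image is an edge of G2:
  (0,3) → (φ(0),φ(3)) = (2,3) ∈ E(G2) ✓
  (1,2) → (φ(1),φ(2)) = (0,5) ∈ E(G2) ✓
  (1,5) → (φ(1),φ(5)) = (0,4) ∈ E(G2) ✓
  (1,6) → (φ(1),φ(6)) = (0,1) ∈ E(G2) ✓
  (2,3) → (φ(2),φ(3)) = (2,5) ∈ E(G2) ✓
  (2,6) → (φ(2),φ(6)) = (1,5) ∈ E(G2) ✓
  (4,5) → (φ(4),φ(5)) = (4,6) ∈ E(G2) ✓
  (4,6) → (φ(4),φ(6)) = (1,6) ∈ E(G2) ✓
All 8 edges of G1 map to edges of G2, and |E(G1)| = |E(G2)| = 8, so φ is a bijection on edges as well as vertices. Hence G1 ≅ G2.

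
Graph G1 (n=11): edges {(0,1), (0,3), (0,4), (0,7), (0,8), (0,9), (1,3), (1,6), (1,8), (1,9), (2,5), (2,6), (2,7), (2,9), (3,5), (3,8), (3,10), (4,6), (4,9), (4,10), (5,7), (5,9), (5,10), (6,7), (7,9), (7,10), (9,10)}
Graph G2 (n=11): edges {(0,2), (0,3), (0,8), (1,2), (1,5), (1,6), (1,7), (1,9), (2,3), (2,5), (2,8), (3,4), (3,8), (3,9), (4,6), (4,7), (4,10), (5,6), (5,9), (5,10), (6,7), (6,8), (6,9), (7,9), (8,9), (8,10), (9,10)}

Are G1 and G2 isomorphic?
Yes, isomorphic

The graphs are isomorphic.
One valid mapping φ: V(G1) → V(G2): 0→8, 1→3, 2→7, 3→2, 4→10, 5→1, 6→4, 7→6, 8→0, 9→9, 10→5

Verify φ preserves adjacency — for each edge of G1, its image is an edge of G2:
  (0,1) → (φ(0),φ(1)) = (3,8) ∈ E(G2) ✓
  (0,3) → (φ(0),φ(3)) = (2,8) ∈ E(G2) ✓
  (0,4) → (φ(0),φ(4)) = (8,10) ∈ E(G2) ✓
  (0,7) → (φ(0),φ(7)) = (6,8) ∈ E(G2) ✓
  (0,8) → (φ(0),φ(8)) = (0,8) ∈ E(G2) ✓
  (0,9) → (φ(0),φ(9)) = (8,9) ∈ E(G2) ✓
  (1,3) → (φ(1),φ(3)) = (2,3) ∈ E(G2) ✓
  (1,6) → (φ(1),φ(6)) = (3,4) ∈ E(G2) ✓
  (1,8) → (φ(1),φ(8)) = (0,3) ∈ E(G2) ✓
  (1,9) → (φ(1),φ(9)) = (3,9) ∈ E(G2) ✓
  (2,5) → (φ(2),φ(5)) = (1,7) ∈ E(G2) ✓
  (2,6) → (φ(2),φ(6)) = (4,7) ∈ E(G2) ✓
  (2,7) → (φ(2),φ(7)) = (6,7) ∈ E(G2) ✓
  (2,9) → (φ(2),φ(9)) = (7,9) ∈ E(G2) ✓
  (3,5) → (φ(3),φ(5)) = (1,2) ∈ E(G2) ✓
  (3,8) → (φ(3),φ(8)) = (0,2) ∈ E(G2) ✓
  (3,10) → (φ(3),φ(10)) = (2,5) ∈ E(G2) ✓
  (4,6) → (φ(4),φ(6)) = (4,10) ∈ E(G2) ✓
  (4,9) → (φ(4),φ(9)) = (9,10) ∈ E(G2) ✓
  (4,10) → (φ(4),φ(10)) = (5,10) ∈ E(G2) ✓
  (5,7) → (φ(5),φ(7)) = (1,6) ∈ E(G2) ✓
  (5,9) → (φ(5),φ(9)) = (1,9) ∈ E(G2) ✓
  (5,10) → (φ(5),φ(10)) = (1,5) ∈ E(G2) ✓
  (6,7) → (φ(6),φ(7)) = (4,6) ∈ E(G2) ✓
  (7,9) → (φ(7),φ(9)) = (6,9) ∈ E(G2) ✓
  (7,10) → (φ(7),φ(10)) = (5,6) ∈ E(G2) ✓
  (9,10) → (φ(9),φ(10)) = (5,9) ∈ E(G2) ✓
All 27 edges of G1 map to edges of G2, and |E(G1)| = |E(G2)| = 27, so φ is a bijection on edges as well as vertices. Hence G1 ≅ G2.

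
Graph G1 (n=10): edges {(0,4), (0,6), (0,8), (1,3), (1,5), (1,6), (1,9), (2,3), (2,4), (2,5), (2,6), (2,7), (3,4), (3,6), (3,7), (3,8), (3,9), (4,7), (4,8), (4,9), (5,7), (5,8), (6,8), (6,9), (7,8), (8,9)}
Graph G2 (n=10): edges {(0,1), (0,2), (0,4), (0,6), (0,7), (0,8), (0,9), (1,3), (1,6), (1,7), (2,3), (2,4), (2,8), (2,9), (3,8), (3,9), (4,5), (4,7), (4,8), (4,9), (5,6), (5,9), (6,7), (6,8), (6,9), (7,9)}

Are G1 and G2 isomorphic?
Yes, isomorphic

The graphs are isomorphic.
One valid mapping φ: V(G1) → V(G2): 0→5, 1→1, 2→8, 3→0, 4→4, 5→3, 6→6, 7→2, 8→9, 9→7

Verify φ preserves adjacency — for each edge of G1, its image is an edge of G2:
  (0,4) → (φ(0),φ(4)) = (4,5) ∈ E(G2) ✓
  (0,6) → (φ(0),φ(6)) = (5,6) ∈ E(G2) ✓
  (0,8) → (φ(0),φ(8)) = (5,9) ∈ E(G2) ✓
  (1,3) → (φ(1),φ(3)) = (0,1) ∈ E(G2) ✓
  (1,5) → (φ(1),φ(5)) = (1,3) ∈ E(G2) ✓
  (1,6) → (φ(1),φ(6)) = (1,6) ∈ E(G2) ✓
  (1,9) → (φ(1),φ(9)) = (1,7) ∈ E(G2) ✓
  (2,3) → (φ(2),φ(3)) = (0,8) ∈ E(G2) ✓
  (2,4) → (φ(2),φ(4)) = (4,8) ∈ E(G2) ✓
  (2,5) → (φ(2),φ(5)) = (3,8) ∈ E(G2) ✓
  (2,6) → (φ(2),φ(6)) = (6,8) ∈ E(G2) ✓
  (2,7) → (φ(2),φ(7)) = (2,8) ∈ E(G2) ✓
  (3,4) → (φ(3),φ(4)) = (0,4) ∈ E(G2) ✓
  (3,6) → (φ(3),φ(6)) = (0,6) ∈ E(G2) ✓
  (3,7) → (φ(3),φ(7)) = (0,2) ∈ E(G2) ✓
  (3,8) → (φ(3),φ(8)) = (0,9) ∈ E(G2) ✓
  (3,9) → (φ(3),φ(9)) = (0,7) ∈ E(G2) ✓
  (4,7) → (φ(4),φ(7)) = (2,4) ∈ E(G2) ✓
  (4,8) → (φ(4),φ(8)) = (4,9) ∈ E(G2) ✓
  (4,9) → (φ(4),φ(9)) = (4,7) ∈ E(G2) ✓
  (5,7) → (φ(5),φ(7)) = (2,3) ∈ E(G2) ✓
  (5,8) → (φ(5),φ(8)) = (3,9) ∈ E(G2) ✓
  (6,8) → (φ(6),φ(8)) = (6,9) ∈ E(G2) ✓
  (6,9) → (φ(6),φ(9)) = (6,7) ∈ E(G2) ✓
  (7,8) → (φ(7),φ(8)) = (2,9) ∈ E(G2) ✓
  (8,9) → (φ(8),φ(9)) = (7,9) ∈ E(G2) ✓
All 26 edges of G1 map to edges of G2, and |E(G1)| = |E(G2)| = 26, so φ is a bijection on edges as well as vertices. Hence G1 ≅ G2.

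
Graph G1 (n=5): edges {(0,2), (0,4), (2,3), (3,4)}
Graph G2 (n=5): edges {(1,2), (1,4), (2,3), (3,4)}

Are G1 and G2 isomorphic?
Yes, isomorphic

The graphs are isomorphic.
One valid mapping φ: V(G1) → V(G2): 0→1, 1→0, 2→4, 3→3, 4→2

Verify φ preserves adjacency — for each edge of G1, its image is an edge of G2:
  (0,2) → (φ(0),φ(2)) = (1,4) ∈ E(G2) ✓
  (0,4) → (φ(0),φ(4)) = (1,2) ∈ E(G2) ✓
  (2,3) → (φ(2),φ(3)) = (3,4) ∈ E(G2) ✓
  (3,4) → (φ(3),φ(4)) = (2,3) ∈ E(G2) ✓
All 4 edges of G1 map to edges of G2, and |E(G1)| = |E(G2)| = 4, so φ is a bijection on edges as well as vertices. Hence G1 ≅ G2.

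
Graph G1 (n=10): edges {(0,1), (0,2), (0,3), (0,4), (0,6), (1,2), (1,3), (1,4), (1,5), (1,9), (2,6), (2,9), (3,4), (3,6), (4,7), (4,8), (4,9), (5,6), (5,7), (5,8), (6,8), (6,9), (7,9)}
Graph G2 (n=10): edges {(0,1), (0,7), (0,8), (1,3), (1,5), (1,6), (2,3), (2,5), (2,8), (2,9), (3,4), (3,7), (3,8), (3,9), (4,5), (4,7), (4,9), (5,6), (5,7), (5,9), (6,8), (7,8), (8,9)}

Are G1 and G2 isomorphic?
Yes, isomorphic

The graphs are isomorphic.
One valid mapping φ: V(G1) → V(G2): 0→9, 1→3, 2→4, 3→2, 4→8, 5→1, 6→5, 7→0, 8→6, 9→7

Verify φ preserves adjacency — for each edge of G1, its image is an edge of G2:
  (0,1) → (φ(0),φ(1)) = (3,9) ∈ E(G2) ✓
  (0,2) → (φ(0),φ(2)) = (4,9) ∈ E(G2) ✓
  (0,3) → (φ(0),φ(3)) = (2,9) ∈ E(G2) ✓
  (0,4) → (φ(0),φ(4)) = (8,9) ∈ E(G2) ✓
  (0,6) → (φ(0),φ(6)) = (5,9) ∈ E(G2) ✓
  (1,2) → (φ(1),φ(2)) = (3,4) ∈ E(G2) ✓
  (1,3) → (φ(1),φ(3)) = (2,3) ∈ E(G2) ✓
  (1,4) → (φ(1),φ(4)) = (3,8) ∈ E(G2) ✓
  (1,5) → (φ(1),φ(5)) = (1,3) ∈ E(G2) ✓
  (1,9) → (φ(1),φ(9)) = (3,7) ∈ E(G2) ✓
  (2,6) → (φ(2),φ(6)) = (4,5) ∈ E(G2) ✓
  (2,9) → (φ(2),φ(9)) = (4,7) ∈ E(G2) ✓
  (3,4) → (φ(3),φ(4)) = (2,8) ∈ E(G2) ✓
  (3,6) → (φ(3),φ(6)) = (2,5) ∈ E(G2) ✓
  (4,7) → (φ(4),φ(7)) = (0,8) ∈ E(G2) ✓
  (4,8) → (φ(4),φ(8)) = (6,8) ∈ E(G2) ✓
  (4,9) → (φ(4),φ(9)) = (7,8) ∈ E(G2) ✓
  (5,6) → (φ(5),φ(6)) = (1,5) ∈ E(G2) ✓
  (5,7) → (φ(5),φ(7)) = (0,1) ∈ E(G2) ✓
  (5,8) → (φ(5),φ(8)) = (1,6) ∈ E(G2) ✓
  (6,8) → (φ(6),φ(8)) = (5,6) ∈ E(G2) ✓
  (6,9) → (φ(6),φ(9)) = (5,7) ∈ E(G2) ✓
  (7,9) → (φ(7),φ(9)) = (0,7) ∈ E(G2) ✓
All 23 edges of G1 map to edges of G2, and |E(G1)| = |E(G2)| = 23, so φ is a bijection on edges as well as vertices. Hence G1 ≅ G2.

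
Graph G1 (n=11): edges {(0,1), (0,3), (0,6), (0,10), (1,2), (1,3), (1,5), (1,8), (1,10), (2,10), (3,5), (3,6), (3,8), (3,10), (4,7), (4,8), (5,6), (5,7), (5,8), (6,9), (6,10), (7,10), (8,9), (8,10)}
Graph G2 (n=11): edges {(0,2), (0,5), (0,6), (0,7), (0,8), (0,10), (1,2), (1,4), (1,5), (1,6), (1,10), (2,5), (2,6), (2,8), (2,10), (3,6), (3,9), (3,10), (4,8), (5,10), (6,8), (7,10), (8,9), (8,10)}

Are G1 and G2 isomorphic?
Yes, isomorphic

The graphs are isomorphic.
One valid mapping φ: V(G1) → V(G2): 0→5, 1→0, 2→7, 3→2, 4→9, 5→6, 6→1, 7→3, 8→8, 9→4, 10→10

Verify φ preserves adjacency — for each edge of G1, its image is an edge of G2:
  (0,1) → (φ(0),φ(1)) = (0,5) ∈ E(G2) ✓
  (0,3) → (φ(0),φ(3)) = (2,5) ∈ E(G2) ✓
  (0,6) → (φ(0),φ(6)) = (1,5) ∈ E(G2) ✓
  (0,10) → (φ(0),φ(10)) = (5,10) ∈ E(G2) ✓
  (1,2) → (φ(1),φ(2)) = (0,7) ∈ E(G2) ✓
  (1,3) → (φ(1),φ(3)) = (0,2) ∈ E(G2) ✓
  (1,5) → (φ(1),φ(5)) = (0,6) ∈ E(G2) ✓
  (1,8) → (φ(1),φ(8)) = (0,8) ∈ E(G2) ✓
  (1,10) → (φ(1),φ(10)) = (0,10) ∈ E(G2) ✓
  (2,10) → (φ(2),φ(10)) = (7,10) ∈ E(G2) ✓
  (3,5) → (φ(3),φ(5)) = (2,6) ∈ E(G2) ✓
  (3,6) → (φ(3),φ(6)) = (1,2) ∈ E(G2) ✓
  (3,8) → (φ(3),φ(8)) = (2,8) ∈ E(G2) ✓
  (3,10) → (φ(3),φ(10)) = (2,10) ∈ E(G2) ✓
  (4,7) → (φ(4),φ(7)) = (3,9) ∈ E(G2) ✓
  (4,8) → (φ(4),φ(8)) = (8,9) ∈ E(G2) ✓
  (5,6) → (φ(5),φ(6)) = (1,6) ∈ E(G2) ✓
  (5,7) → (φ(5),φ(7)) = (3,6) ∈ E(G2) ✓
  (5,8) → (φ(5),φ(8)) = (6,8) ∈ E(G2) ✓
  (6,9) → (φ(6),φ(9)) = (1,4) ∈ E(G2) ✓
  (6,10) → (φ(6),φ(10)) = (1,10) ∈ E(G2) ✓
  (7,10) → (φ(7),φ(10)) = (3,10) ∈ E(G2) ✓
  (8,9) → (φ(8),φ(9)) = (4,8) ∈ E(G2) ✓
  (8,10) → (φ(8),φ(10)) = (8,10) ∈ E(G2) ✓
All 24 edges of G1 map to edges of G2, and |E(G1)| = |E(G2)| = 24, so φ is a bijection on edges as well as vertices. Hence G1 ≅ G2.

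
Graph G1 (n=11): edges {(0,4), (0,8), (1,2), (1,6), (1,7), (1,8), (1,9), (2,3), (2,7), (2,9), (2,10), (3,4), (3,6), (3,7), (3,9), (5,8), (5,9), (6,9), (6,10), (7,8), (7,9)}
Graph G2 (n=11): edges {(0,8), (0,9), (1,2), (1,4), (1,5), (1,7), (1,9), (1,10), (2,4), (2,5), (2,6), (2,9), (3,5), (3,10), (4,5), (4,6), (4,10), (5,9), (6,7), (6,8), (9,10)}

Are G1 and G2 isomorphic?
Yes, isomorphic

The graphs are isomorphic.
One valid mapping φ: V(G1) → V(G2): 0→8, 1→4, 2→5, 3→9, 4→0, 5→7, 6→10, 7→2, 8→6, 9→1, 10→3

Verify φ preserves adjacency — for each edge of G1, its image is an edge of G2:
  (0,4) → (φ(0),φ(4)) = (0,8) ∈ E(G2) ✓
  (0,8) → (φ(0),φ(8)) = (6,8) ∈ E(G2) ✓
  (1,2) → (φ(1),φ(2)) = (4,5) ∈ E(G2) ✓
  (1,6) → (φ(1),φ(6)) = (4,10) ∈ E(G2) ✓
  (1,7) → (φ(1),φ(7)) = (2,4) ∈ E(G2) ✓
  (1,8) → (φ(1),φ(8)) = (4,6) ∈ E(G2) ✓
  (1,9) → (φ(1),φ(9)) = (1,4) ∈ E(G2) ✓
  (2,3) → (φ(2),φ(3)) = (5,9) ∈ E(G2) ✓
  (2,7) → (φ(2),φ(7)) = (2,5) ∈ E(G2) ✓
  (2,9) → (φ(2),φ(9)) = (1,5) ∈ E(G2) ✓
  (2,10) → (φ(2),φ(10)) = (3,5) ∈ E(G2) ✓
  (3,4) → (φ(3),φ(4)) = (0,9) ∈ E(G2) ✓
  (3,6) → (φ(3),φ(6)) = (9,10) ∈ E(G2) ✓
  (3,7) → (φ(3),φ(7)) = (2,9) ∈ E(G2) ✓
  (3,9) → (φ(3),φ(9)) = (1,9) ∈ E(G2) ✓
  (5,8) → (φ(5),φ(8)) = (6,7) ∈ E(G2) ✓
  (5,9) → (φ(5),φ(9)) = (1,7) ∈ E(G2) ✓
  (6,9) → (φ(6),φ(9)) = (1,10) ∈ E(G2) ✓
  (6,10) → (φ(6),φ(10)) = (3,10) ∈ E(G2) ✓
  (7,8) → (φ(7),φ(8)) = (2,6) ∈ E(G2) ✓
  (7,9) → (φ(7),φ(9)) = (1,2) ∈ E(G2) ✓
All 21 edges of G1 map to edges of G2, and |E(G1)| = |E(G2)| = 21, so φ is a bijection on edges as well as vertices. Hence G1 ≅ G2.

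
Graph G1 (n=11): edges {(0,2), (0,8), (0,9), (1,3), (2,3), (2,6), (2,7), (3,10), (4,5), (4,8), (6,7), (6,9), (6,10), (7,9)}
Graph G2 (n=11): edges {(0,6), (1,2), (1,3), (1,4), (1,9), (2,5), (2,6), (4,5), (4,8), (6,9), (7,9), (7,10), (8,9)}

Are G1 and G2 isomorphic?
No, not isomorphic

The graphs are NOT isomorphic.

Degrees in G1: deg(0)=3, deg(1)=1, deg(2)=4, deg(3)=3, deg(4)=2, deg(5)=1, deg(6)=4, deg(7)=3, deg(8)=2, deg(9)=3, deg(10)=2.
Sorted degree sequence of G1: [4, 4, 3, 3, 3, 3, 2, 2, 2, 1, 1].
Degrees in G2: deg(0)=1, deg(1)=4, deg(2)=3, deg(3)=1, deg(4)=3, deg(5)=2, deg(6)=3, deg(7)=2, deg(8)=2, deg(9)=4, deg(10)=1.
Sorted degree sequence of G2: [4, 4, 3, 3, 3, 2, 2, 2, 1, 1, 1].
The (sorted) degree sequence is an isomorphism invariant, so since G1 and G2 have different degree sequences they cannot be isomorphic.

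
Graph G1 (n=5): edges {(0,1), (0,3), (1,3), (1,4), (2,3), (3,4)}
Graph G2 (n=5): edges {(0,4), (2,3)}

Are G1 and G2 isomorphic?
No, not isomorphic

The graphs are NOT isomorphic.

Connected components of G1: 1 component(s) with vertex sets [[0, 1, 2, 3, 4]], sizes [5].
Connected components of G2: 3 component(s) with vertex sets [[1], [0, 4], [2, 3]], sizes [1, 2, 2].
The number of connected components (and the multiset of component sizes) is an isomorphism invariant — an isomorphism maps each component of G1 bijectively onto a component of G2. Since G1 has 1 component(s) and G2 has 3, they cannot be isomorphic.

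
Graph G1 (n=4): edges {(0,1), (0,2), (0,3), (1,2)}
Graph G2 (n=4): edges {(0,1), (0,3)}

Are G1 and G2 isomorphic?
No, not isomorphic

The graphs are NOT isomorphic.

Counting triangles (3-cliques): G1 has 1, G2 has 0.
Triangle count is an isomorphism invariant, so differing triangle counts rule out isomorphism.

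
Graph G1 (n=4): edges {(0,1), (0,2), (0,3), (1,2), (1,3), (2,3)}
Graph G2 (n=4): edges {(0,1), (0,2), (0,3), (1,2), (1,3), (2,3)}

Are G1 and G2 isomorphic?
Yes, isomorphic

The graphs are isomorphic.
One valid mapping φ: V(G1) → V(G2): 0→0, 1→2, 2→3, 3→1

Verify φ preserves adjacency — for each edge of G1, its image is an edge of G2:
  (0,1) → (φ(0),φ(1)) = (0,2) ∈ E(G2) ✓
  (0,2) → (φ(0),φ(2)) = (0,3) ∈ E(G2) ✓
  (0,3) → (φ(0),φ(3)) = (0,1) ∈ E(G2) ✓
  (1,2) → (φ(1),φ(2)) = (2,3) ∈ E(G2) ✓
  (1,3) → (φ(1),φ(3)) = (1,2) ∈ E(G2) ✓
  (2,3) → (φ(2),φ(3)) = (1,3) ∈ E(G2) ✓
All 6 edges of G1 map to edges of G2, and |E(G1)| = |E(G2)| = 6, so φ is a bijection on edges as well as vertices. Hence G1 ≅ G2.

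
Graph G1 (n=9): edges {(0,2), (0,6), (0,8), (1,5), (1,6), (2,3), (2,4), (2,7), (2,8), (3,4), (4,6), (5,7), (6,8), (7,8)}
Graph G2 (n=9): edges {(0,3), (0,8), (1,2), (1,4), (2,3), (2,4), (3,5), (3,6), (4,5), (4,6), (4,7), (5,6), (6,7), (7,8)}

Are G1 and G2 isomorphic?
Yes, isomorphic

The graphs are isomorphic.
One valid mapping φ: V(G1) → V(G2): 0→5, 1→0, 2→4, 3→1, 4→2, 5→8, 6→3, 7→7, 8→6

Verify φ preserves adjacency — for each edge of G1, its image is an edge of G2:
  (0,2) → (φ(0),φ(2)) = (4,5) ∈ E(G2) ✓
  (0,6) → (φ(0),φ(6)) = (3,5) ∈ E(G2) ✓
  (0,8) → (φ(0),φ(8)) = (5,6) ∈ E(G2) ✓
  (1,5) → (φ(1),φ(5)) = (0,8) ∈ E(G2) ✓
  (1,6) → (φ(1),φ(6)) = (0,3) ∈ E(G2) ✓
  (2,3) → (φ(2),φ(3)) = (1,4) ∈ E(G2) ✓
  (2,4) → (φ(2),φ(4)) = (2,4) ∈ E(G2) ✓
  (2,7) → (φ(2),φ(7)) = (4,7) ∈ E(G2) ✓
  (2,8) → (φ(2),φ(8)) = (4,6) ∈ E(G2) ✓
  (3,4) → (φ(3),φ(4)) = (1,2) ∈ E(G2) ✓
  (4,6) → (φ(4),φ(6)) = (2,3) ∈ E(G2) ✓
  (5,7) → (φ(5),φ(7)) = (7,8) ∈ E(G2) ✓
  (6,8) → (φ(6),φ(8)) = (3,6) ∈ E(G2) ✓
  (7,8) → (φ(7),φ(8)) = (6,7) ∈ E(G2) ✓
All 14 edges of G1 map to edges of G2, and |E(G1)| = |E(G2)| = 14, so φ is a bijection on edges as well as vertices. Hence G1 ≅ G2.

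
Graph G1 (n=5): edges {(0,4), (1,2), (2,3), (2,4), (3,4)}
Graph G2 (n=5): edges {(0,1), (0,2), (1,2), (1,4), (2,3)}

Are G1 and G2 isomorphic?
Yes, isomorphic

The graphs are isomorphic.
One valid mapping φ: V(G1) → V(G2): 0→4, 1→3, 2→2, 3→0, 4→1

Verify φ preserves adjacency — for each edge of G1, its image is an edge of G2:
  (0,4) → (φ(0),φ(4)) = (1,4) ∈ E(G2) ✓
  (1,2) → (φ(1),φ(2)) = (2,3) ∈ E(G2) ✓
  (2,3) → (φ(2),φ(3)) = (0,2) ∈ E(G2) ✓
  (2,4) → (φ(2),φ(4)) = (1,2) ∈ E(G2) ✓
  (3,4) → (φ(3),φ(4)) = (0,1) ∈ E(G2) ✓
All 5 edges of G1 map to edges of G2, and |E(G1)| = |E(G2)| = 5, so φ is a bijection on edges as well as vertices. Hence G1 ≅ G2.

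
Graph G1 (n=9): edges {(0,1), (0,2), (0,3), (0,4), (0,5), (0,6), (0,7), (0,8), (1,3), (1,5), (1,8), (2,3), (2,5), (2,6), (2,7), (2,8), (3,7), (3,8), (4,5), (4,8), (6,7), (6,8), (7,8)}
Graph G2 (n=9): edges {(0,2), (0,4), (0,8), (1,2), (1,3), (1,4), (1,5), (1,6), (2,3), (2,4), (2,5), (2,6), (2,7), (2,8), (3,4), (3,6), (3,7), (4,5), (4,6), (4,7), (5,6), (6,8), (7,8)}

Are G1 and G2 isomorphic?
Yes, isomorphic

The graphs are isomorphic.
One valid mapping φ: V(G1) → V(G2): 0→2, 1→7, 2→6, 3→3, 4→0, 5→8, 6→5, 7→1, 8→4

Verify φ preserves adjacency — for each edge of G1, its image is an edge of G2:
  (0,1) → (φ(0),φ(1)) = (2,7) ∈ E(G2) ✓
  (0,2) → (φ(0),φ(2)) = (2,6) ∈ E(G2) ✓
  (0,3) → (φ(0),φ(3)) = (2,3) ∈ E(G2) ✓
  (0,4) → (φ(0),φ(4)) = (0,2) ∈ E(G2) ✓
  (0,5) → (φ(0),φ(5)) = (2,8) ∈ E(G2) ✓
  (0,6) → (φ(0),φ(6)) = (2,5) ∈ E(G2) ✓
  (0,7) → (φ(0),φ(7)) = (1,2) ∈ E(G2) ✓
  (0,8) → (φ(0),φ(8)) = (2,4) ∈ E(G2) ✓
  (1,3) → (φ(1),φ(3)) = (3,7) ∈ E(G2) ✓
  (1,5) → (φ(1),φ(5)) = (7,8) ∈ E(G2) ✓
  (1,8) → (φ(1),φ(8)) = (4,7) ∈ E(G2) ✓
  (2,3) → (φ(2),φ(3)) = (3,6) ∈ E(G2) ✓
  (2,5) → (φ(2),φ(5)) = (6,8) ∈ E(G2) ✓
  (2,6) → (φ(2),φ(6)) = (5,6) ∈ E(G2) ✓
  (2,7) → (φ(2),φ(7)) = (1,6) ∈ E(G2) ✓
  (2,8) → (φ(2),φ(8)) = (4,6) ∈ E(G2) ✓
  (3,7) → (φ(3),φ(7)) = (1,3) ∈ E(G2) ✓
  (3,8) → (φ(3),φ(8)) = (3,4) ∈ E(G2) ✓
  (4,5) → (φ(4),φ(5)) = (0,8) ∈ E(G2) ✓
  (4,8) → (φ(4),φ(8)) = (0,4) ∈ E(G2) ✓
  (6,7) → (φ(6),φ(7)) = (1,5) ∈ E(G2) ✓
  (6,8) → (φ(6),φ(8)) = (4,5) ∈ E(G2) ✓
  (7,8) → (φ(7),φ(8)) = (1,4) ∈ E(G2) ✓
All 23 edges of G1 map to edges of G2, and |E(G1)| = |E(G2)| = 23, so φ is a bijection on edges as well as vertices. Hence G1 ≅ G2.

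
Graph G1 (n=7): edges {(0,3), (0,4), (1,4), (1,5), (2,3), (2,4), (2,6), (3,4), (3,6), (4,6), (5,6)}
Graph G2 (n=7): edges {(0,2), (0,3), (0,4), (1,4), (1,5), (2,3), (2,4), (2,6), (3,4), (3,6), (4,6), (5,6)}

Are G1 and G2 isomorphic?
No, not isomorphic

The graphs are NOT isomorphic.

Counting edges: G1 has 11 edge(s); G2 has 12 edge(s).
Edge count is an isomorphism invariant (a bijection on vertices induces a bijection on edges), so differing edge counts rule out isomorphism.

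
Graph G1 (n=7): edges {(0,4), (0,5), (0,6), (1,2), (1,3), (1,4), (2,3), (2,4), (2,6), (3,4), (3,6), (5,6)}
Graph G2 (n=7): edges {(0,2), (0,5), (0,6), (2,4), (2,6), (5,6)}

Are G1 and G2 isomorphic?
No, not isomorphic

The graphs are NOT isomorphic.

Connected components of G1: 1 component(s) with vertex sets [[0, 1, 2, 3, 4, 5, 6]], sizes [7].
Connected components of G2: 3 component(s) with vertex sets [[1], [3], [0, 2, 4, 5, 6]], sizes [1, 1, 5].
The number of connected components (and the multiset of component sizes) is an isomorphism invariant — an isomorphism maps each component of G1 bijectively onto a component of G2. Since G1 has 1 component(s) and G2 has 3, they cannot be isomorphic.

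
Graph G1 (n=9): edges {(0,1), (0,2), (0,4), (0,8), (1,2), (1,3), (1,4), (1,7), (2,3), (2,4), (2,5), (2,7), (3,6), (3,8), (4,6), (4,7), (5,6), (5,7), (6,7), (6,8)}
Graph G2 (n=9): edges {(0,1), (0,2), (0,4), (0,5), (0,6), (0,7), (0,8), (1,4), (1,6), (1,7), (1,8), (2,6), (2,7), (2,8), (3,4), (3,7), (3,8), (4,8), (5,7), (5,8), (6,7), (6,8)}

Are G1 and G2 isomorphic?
No, not isomorphic

The graphs are NOT isomorphic.

Degrees in G1: deg(0)=4, deg(1)=5, deg(2)=6, deg(3)=4, deg(4)=5, deg(5)=3, deg(6)=5, deg(7)=5, deg(8)=3.
Sorted degree sequence of G1: [6, 5, 5, 5, 5, 4, 4, 3, 3].
Degrees in G2: deg(0)=7, deg(1)=5, deg(2)=4, deg(3)=3, deg(4)=4, deg(5)=3, deg(6)=5, deg(7)=6, deg(8)=7.
Sorted degree sequence of G2: [7, 7, 6, 5, 5, 4, 4, 3, 3].
The (sorted) degree sequence is an isomorphism invariant, so since G1 and G2 have different degree sequences they cannot be isomorphic.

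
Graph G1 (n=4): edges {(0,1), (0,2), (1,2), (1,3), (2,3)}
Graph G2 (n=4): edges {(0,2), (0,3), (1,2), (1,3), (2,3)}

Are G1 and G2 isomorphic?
Yes, isomorphic

The graphs are isomorphic.
One valid mapping φ: V(G1) → V(G2): 0→0, 1→3, 2→2, 3→1

Verify φ preserves adjacency — for each edge of G1, its image is an edge of G2:
  (0,1) → (φ(0),φ(1)) = (0,3) ∈ E(G2) ✓
  (0,2) → (φ(0),φ(2)) = (0,2) ∈ E(G2) ✓
  (1,2) → (φ(1),φ(2)) = (2,3) ∈ E(G2) ✓
  (1,3) → (φ(1),φ(3)) = (1,3) ∈ E(G2) ✓
  (2,3) → (φ(2),φ(3)) = (1,2) ∈ E(G2) ✓
All 5 edges of G1 map to edges of G2, and |E(G1)| = |E(G2)| = 5, so φ is a bijection on edges as well as vertices. Hence G1 ≅ G2.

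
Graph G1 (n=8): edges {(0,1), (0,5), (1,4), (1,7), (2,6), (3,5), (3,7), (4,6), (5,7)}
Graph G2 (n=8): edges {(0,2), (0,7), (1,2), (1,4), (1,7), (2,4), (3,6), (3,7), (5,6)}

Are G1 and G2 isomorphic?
Yes, isomorphic

The graphs are isomorphic.
One valid mapping φ: V(G1) → V(G2): 0→0, 1→7, 2→5, 3→4, 4→3, 5→2, 6→6, 7→1

Verify φ preserves adjacency — for each edge of G1, its image is an edge of G2:
  (0,1) → (φ(0),φ(1)) = (0,7) ∈ E(G2) ✓
  (0,5) → (φ(0),φ(5)) = (0,2) ∈ E(G2) ✓
  (1,4) → (φ(1),φ(4)) = (3,7) ∈ E(G2) ✓
  (1,7) → (φ(1),φ(7)) = (1,7) ∈ E(G2) ✓
  (2,6) → (φ(2),φ(6)) = (5,6) ∈ E(G2) ✓
  (3,5) → (φ(3),φ(5)) = (2,4) ∈ E(G2) ✓
  (3,7) → (φ(3),φ(7)) = (1,4) ∈ E(G2) ✓
  (4,6) → (φ(4),φ(6)) = (3,6) ∈ E(G2) ✓
  (5,7) → (φ(5),φ(7)) = (1,2) ∈ E(G2) ✓
All 9 edges of G1 map to edges of G2, and |E(G1)| = |E(G2)| = 9, so φ is a bijection on edges as well as vertices. Hence G1 ≅ G2.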